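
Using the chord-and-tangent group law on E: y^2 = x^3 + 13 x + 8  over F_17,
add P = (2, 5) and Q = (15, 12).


P != Q, so use the chord formula.
s = (y2 - y1) / (x2 - x1) = (7) / (13) mod 17 = 11
x3 = s^2 - x1 - x2 mod 17 = 11^2 - 2 - 15 = 2
y3 = s (x1 - x3) - y1 mod 17 = 11 * (2 - 2) - 5 = 12

P + Q = (2, 12)


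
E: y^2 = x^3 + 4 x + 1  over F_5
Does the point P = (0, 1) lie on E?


Check whether y^2 = x^3 + 4 x + 1 (mod 5) for (x, y) = (0, 1).
LHS: y^2 = 1^2 mod 5 = 1
RHS: x^3 + 4 x + 1 = 0^3 + 4*0 + 1 mod 5 = 1
LHS = RHS

Yes, on the curve


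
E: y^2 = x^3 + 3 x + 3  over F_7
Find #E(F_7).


For each x in F_7, count y with y^2 = x^3 + 3 x + 3 mod 7:
  x = 1: RHS = 0, y in [0]  -> 1 point(s)
  x = 3: RHS = 4, y in [2, 5]  -> 2 point(s)
  x = 4: RHS = 2, y in [3, 4]  -> 2 point(s)
Affine points: 5. Add the point at infinity: total = 6.

#E(F_7) = 6


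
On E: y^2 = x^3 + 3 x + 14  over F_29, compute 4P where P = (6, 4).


k = 4 = 100_2 (binary, LSB first: 001)
Double-and-add from P = (6, 4):
  bit 0 = 0: acc unchanged = O
  bit 1 = 0: acc unchanged = O
  bit 2 = 1: acc = O + (5, 26) = (5, 26)

4P = (5, 26)


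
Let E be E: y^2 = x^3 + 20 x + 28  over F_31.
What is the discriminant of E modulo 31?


4 a^3 + 27 b^2 = 4*20^3 + 27*28^2 = 32000 + 21168 = 53168
Delta = -16 * (53168) = -850688
Delta mod 31 = 14

Delta = 14 (mod 31)


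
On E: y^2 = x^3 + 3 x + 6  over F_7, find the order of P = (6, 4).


Compute successive multiples of P until we hit O:
  1P = (6, 4)
  2P = (3, 0)
  3P = (6, 3)
  4P = O

ord(P) = 4


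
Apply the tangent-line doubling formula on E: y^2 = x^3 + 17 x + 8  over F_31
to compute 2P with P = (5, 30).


Doubling: s = (3 x1^2 + a) / (2 y1)
s = (3*5^2 + 17) / (2*30) mod 31 = 16
x3 = s^2 - 2 x1 mod 31 = 16^2 - 2*5 = 29
y3 = s (x1 - x3) - y1 mod 31 = 16 * (5 - 29) - 30 = 20

2P = (29, 20)


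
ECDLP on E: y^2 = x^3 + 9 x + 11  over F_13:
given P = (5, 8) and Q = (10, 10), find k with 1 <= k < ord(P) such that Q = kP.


Enumerate multiples of P until we hit Q = (10, 10):
  1P = (5, 8)
  2P = (7, 1)
  3P = (10, 3)
  4P = (12, 12)
  5P = (8, 7)
  6P = (3, 0)
  7P = (8, 6)
  8P = (12, 1)
  9P = (10, 10)
Match found at i = 9.

k = 9


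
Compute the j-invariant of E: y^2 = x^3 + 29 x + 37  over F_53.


Delta = -16(4 a^3 + 27 b^2) mod 53 = 26
-1728 * (4 a)^3 = -1728 * (4*29)^3 mod 53 = 12
j = 12 * 26^(-1) mod 53 = 29

j = 29 (mod 53)


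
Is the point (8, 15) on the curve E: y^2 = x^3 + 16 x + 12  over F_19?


Check whether y^2 = x^3 + 16 x + 12 (mod 19) for (x, y) = (8, 15).
LHS: y^2 = 15^2 mod 19 = 16
RHS: x^3 + 16 x + 12 = 8^3 + 16*8 + 12 mod 19 = 6
LHS != RHS

No, not on the curve


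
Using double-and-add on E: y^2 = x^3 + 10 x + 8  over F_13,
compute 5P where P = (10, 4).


k = 5 = 101_2 (binary, LSB first: 101)
Double-and-add from P = (10, 4):
  bit 0 = 1: acc = O + (10, 4) = (10, 4)
  bit 1 = 0: acc unchanged = (10, 4)
  bit 2 = 1: acc = (10, 4) + (12, 7) = (3, 0)

5P = (3, 0)


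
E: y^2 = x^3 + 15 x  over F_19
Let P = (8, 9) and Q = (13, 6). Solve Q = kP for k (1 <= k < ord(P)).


Enumerate multiples of P until we hit Q = (13, 6):
  1P = (8, 9)
  2P = (7, 12)
  3P = (13, 6)
Match found at i = 3.

k = 3


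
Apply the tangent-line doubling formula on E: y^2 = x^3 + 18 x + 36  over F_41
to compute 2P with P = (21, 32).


Doubling: s = (3 x1^2 + a) / (2 y1)
s = (3*21^2 + 18) / (2*32) mod 41 = 28
x3 = s^2 - 2 x1 mod 41 = 28^2 - 2*21 = 4
y3 = s (x1 - x3) - y1 mod 41 = 28 * (21 - 4) - 32 = 34

2P = (4, 34)


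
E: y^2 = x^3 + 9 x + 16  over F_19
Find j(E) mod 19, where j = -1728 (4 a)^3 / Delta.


Delta = -16(4 a^3 + 27 b^2) mod 19 = 15
-1728 * (4 a)^3 = -1728 * (4*9)^3 mod 19 = 11
j = 11 * 15^(-1) mod 19 = 2

j = 2 (mod 19)


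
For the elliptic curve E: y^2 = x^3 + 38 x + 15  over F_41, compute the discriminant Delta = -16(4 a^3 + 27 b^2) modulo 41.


4 a^3 + 27 b^2 = 4*38^3 + 27*15^2 = 219488 + 6075 = 225563
Delta = -16 * (225563) = -3609008
Delta mod 41 = 17

Delta = 17 (mod 41)


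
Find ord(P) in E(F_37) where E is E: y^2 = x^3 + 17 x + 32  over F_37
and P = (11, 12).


Compute successive multiples of P until we hit O:
  1P = (11, 12)
  2P = (18, 19)
  3P = (9, 27)
  4P = (27, 34)
  5P = (35, 29)
  6P = (3, 6)
  7P = (12, 15)
  8P = (23, 26)
  ... (continuing to 21P)
  21P = O

ord(P) = 21


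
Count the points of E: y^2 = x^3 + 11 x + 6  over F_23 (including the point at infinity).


For each x in F_23, count y with y^2 = x^3 + 11 x + 6 mod 23:
  x = 0: RHS = 6, y in [11, 12]  -> 2 point(s)
  x = 1: RHS = 18, y in [8, 15]  -> 2 point(s)
  x = 2: RHS = 13, y in [6, 17]  -> 2 point(s)
  x = 5: RHS = 2, y in [5, 18]  -> 2 point(s)
  x = 6: RHS = 12, y in [9, 14]  -> 2 point(s)
  x = 7: RHS = 12, y in [9, 14]  -> 2 point(s)
  x = 8: RHS = 8, y in [10, 13]  -> 2 point(s)
  x = 9: RHS = 6, y in [11, 12]  -> 2 point(s)
  x = 10: RHS = 12, y in [9, 14]  -> 2 point(s)
  x = 11: RHS = 9, y in [3, 20]  -> 2 point(s)
  x = 12: RHS = 3, y in [7, 16]  -> 2 point(s)
  x = 13: RHS = 0, y in [0]  -> 1 point(s)
  x = 14: RHS = 6, y in [11, 12]  -> 2 point(s)
  x = 15: RHS = 4, y in [2, 21]  -> 2 point(s)
  x = 16: RHS = 0, y in [0]  -> 1 point(s)
  x = 17: RHS = 0, y in [0]  -> 1 point(s)
  x = 19: RHS = 13, y in [6, 17]  -> 2 point(s)
Affine points: 31. Add the point at infinity: total = 32.

#E(F_23) = 32


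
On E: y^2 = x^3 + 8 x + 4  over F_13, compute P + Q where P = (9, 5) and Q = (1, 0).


P != Q, so use the chord formula.
s = (y2 - y1) / (x2 - x1) = (8) / (5) mod 13 = 12
x3 = s^2 - x1 - x2 mod 13 = 12^2 - 9 - 1 = 4
y3 = s (x1 - x3) - y1 mod 13 = 12 * (9 - 4) - 5 = 3

P + Q = (4, 3)


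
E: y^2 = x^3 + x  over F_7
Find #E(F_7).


For each x in F_7, count y with y^2 = x^3 + 1 x + 0 mod 7:
  x = 0: RHS = 0, y in [0]  -> 1 point(s)
  x = 1: RHS = 2, y in [3, 4]  -> 2 point(s)
  x = 3: RHS = 2, y in [3, 4]  -> 2 point(s)
  x = 5: RHS = 4, y in [2, 5]  -> 2 point(s)
Affine points: 7. Add the point at infinity: total = 8.

#E(F_7) = 8


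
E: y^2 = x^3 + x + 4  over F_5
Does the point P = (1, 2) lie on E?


Check whether y^2 = x^3 + 1 x + 4 (mod 5) for (x, y) = (1, 2).
LHS: y^2 = 2^2 mod 5 = 4
RHS: x^3 + 1 x + 4 = 1^3 + 1*1 + 4 mod 5 = 1
LHS != RHS

No, not on the curve


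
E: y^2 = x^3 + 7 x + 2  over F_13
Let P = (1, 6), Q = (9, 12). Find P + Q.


P != Q, so use the chord formula.
s = (y2 - y1) / (x2 - x1) = (6) / (8) mod 13 = 4
x3 = s^2 - x1 - x2 mod 13 = 4^2 - 1 - 9 = 6
y3 = s (x1 - x3) - y1 mod 13 = 4 * (1 - 6) - 6 = 0

P + Q = (6, 0)


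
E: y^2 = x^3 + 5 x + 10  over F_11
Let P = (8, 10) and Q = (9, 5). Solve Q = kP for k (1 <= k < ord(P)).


Enumerate multiples of P until we hit Q = (9, 5):
  1P = (8, 10)
  2P = (9, 6)
  3P = (10, 9)
  4P = (7, 6)
  5P = (1, 7)
  6P = (6, 5)
  7P = (6, 6)
  8P = (1, 4)
  9P = (7, 5)
  10P = (10, 2)
  11P = (9, 5)
Match found at i = 11.

k = 11


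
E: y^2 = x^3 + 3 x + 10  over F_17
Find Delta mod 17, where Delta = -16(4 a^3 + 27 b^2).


4 a^3 + 27 b^2 = 4*3^3 + 27*10^2 = 108 + 2700 = 2808
Delta = -16 * (2808) = -44928
Delta mod 17 = 3

Delta = 3 (mod 17)


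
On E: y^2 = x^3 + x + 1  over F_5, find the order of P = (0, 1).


Compute successive multiples of P until we hit O:
  1P = (0, 1)
  2P = (4, 2)
  3P = (2, 1)
  4P = (3, 4)
  5P = (3, 1)
  6P = (2, 4)
  7P = (4, 3)
  8P = (0, 4)
  ... (continuing to 9P)
  9P = O

ord(P) = 9


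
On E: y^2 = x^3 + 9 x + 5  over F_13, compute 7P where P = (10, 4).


k = 7 = 111_2 (binary, LSB first: 111)
Double-and-add from P = (10, 4):
  bit 0 = 1: acc = O + (10, 4) = (10, 4)
  bit 1 = 1: acc = (10, 4) + (10, 9) = O
  bit 2 = 1: acc = O + (10, 4) = (10, 4)

7P = (10, 4)


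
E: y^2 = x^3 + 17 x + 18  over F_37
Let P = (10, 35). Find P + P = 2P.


Doubling: s = (3 x1^2 + a) / (2 y1)
s = (3*10^2 + 17) / (2*35) mod 37 = 4
x3 = s^2 - 2 x1 mod 37 = 4^2 - 2*10 = 33
y3 = s (x1 - x3) - y1 mod 37 = 4 * (10 - 33) - 35 = 21

2P = (33, 21)


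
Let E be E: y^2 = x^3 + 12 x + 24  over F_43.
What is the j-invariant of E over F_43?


Delta = -16(4 a^3 + 27 b^2) mod 43 = 13
-1728 * (4 a)^3 = -1728 * (4*12)^3 mod 43 = 32
j = 32 * 13^(-1) mod 43 = 19

j = 19 (mod 43)


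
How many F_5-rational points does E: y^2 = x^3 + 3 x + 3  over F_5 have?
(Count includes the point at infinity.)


For each x in F_5, count y with y^2 = x^3 + 3 x + 3 mod 5:
  x = 3: RHS = 4, y in [2, 3]  -> 2 point(s)
  x = 4: RHS = 4, y in [2, 3]  -> 2 point(s)
Affine points: 4. Add the point at infinity: total = 5.

#E(F_5) = 5


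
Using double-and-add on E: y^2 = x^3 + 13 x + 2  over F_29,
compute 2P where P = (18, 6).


k = 2 = 10_2 (binary, LSB first: 01)
Double-and-add from P = (18, 6):
  bit 0 = 0: acc unchanged = O
  bit 1 = 1: acc = O + (21, 16) = (21, 16)

2P = (21, 16)


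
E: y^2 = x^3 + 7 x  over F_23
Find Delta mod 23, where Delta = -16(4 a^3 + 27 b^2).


4 a^3 + 27 b^2 = 4*7^3 + 27*0^2 = 1372 + 0 = 1372
Delta = -16 * (1372) = -21952
Delta mod 23 = 13

Delta = 13 (mod 23)


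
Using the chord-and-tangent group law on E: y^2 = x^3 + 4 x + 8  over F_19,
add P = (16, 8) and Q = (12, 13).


P != Q, so use the chord formula.
s = (y2 - y1) / (x2 - x1) = (5) / (15) mod 19 = 13
x3 = s^2 - x1 - x2 mod 19 = 13^2 - 16 - 12 = 8
y3 = s (x1 - x3) - y1 mod 19 = 13 * (16 - 8) - 8 = 1

P + Q = (8, 1)


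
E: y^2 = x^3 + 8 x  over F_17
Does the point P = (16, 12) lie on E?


Check whether y^2 = x^3 + 8 x + 0 (mod 17) for (x, y) = (16, 12).
LHS: y^2 = 12^2 mod 17 = 8
RHS: x^3 + 8 x + 0 = 16^3 + 8*16 + 0 mod 17 = 8
LHS = RHS

Yes, on the curve


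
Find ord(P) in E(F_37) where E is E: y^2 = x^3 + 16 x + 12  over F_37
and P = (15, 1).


Compute successive multiples of P until we hit O:
  1P = (15, 1)
  2P = (6, 19)
  3P = (20, 9)
  4P = (9, 16)
  5P = (10, 5)
  6P = (23, 35)
  7P = (24, 7)
  8P = (19, 21)
  ... (continuing to 41P)
  41P = O

ord(P) = 41


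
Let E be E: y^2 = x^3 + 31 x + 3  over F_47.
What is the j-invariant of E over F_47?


Delta = -16(4 a^3 + 27 b^2) mod 47 = 38
-1728 * (4 a)^3 = -1728 * (4*31)^3 mod 47 = 7
j = 7 * 38^(-1) mod 47 = 41

j = 41 (mod 47)


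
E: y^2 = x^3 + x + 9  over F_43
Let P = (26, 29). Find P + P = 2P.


Doubling: s = (3 x1^2 + a) / (2 y1)
s = (3*26^2 + 1) / (2*29) mod 43 = 12
x3 = s^2 - 2 x1 mod 43 = 12^2 - 2*26 = 6
y3 = s (x1 - x3) - y1 mod 43 = 12 * (26 - 6) - 29 = 39

2P = (6, 39)


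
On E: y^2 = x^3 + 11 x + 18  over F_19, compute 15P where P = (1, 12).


k = 15 = 1111_2 (binary, LSB first: 1111)
Double-and-add from P = (1, 12):
  bit 0 = 1: acc = O + (1, 12) = (1, 12)
  bit 1 = 1: acc = (1, 12) + (18, 5) = (17, 8)
  bit 2 = 1: acc = (17, 8) + (7, 18) = (15, 9)
  bit 3 = 1: acc = (15, 9) + (14, 3) = (7, 1)

15P = (7, 1)


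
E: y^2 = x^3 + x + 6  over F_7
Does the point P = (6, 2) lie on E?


Check whether y^2 = x^3 + 1 x + 6 (mod 7) for (x, y) = (6, 2).
LHS: y^2 = 2^2 mod 7 = 4
RHS: x^3 + 1 x + 6 = 6^3 + 1*6 + 6 mod 7 = 4
LHS = RHS

Yes, on the curve


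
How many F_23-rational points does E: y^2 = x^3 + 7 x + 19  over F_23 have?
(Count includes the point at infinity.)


For each x in F_23, count y with y^2 = x^3 + 7 x + 19 mod 23:
  x = 1: RHS = 4, y in [2, 21]  -> 2 point(s)
  x = 2: RHS = 18, y in [8, 15]  -> 2 point(s)
  x = 5: RHS = 18, y in [8, 15]  -> 2 point(s)
  x = 6: RHS = 1, y in [1, 22]  -> 2 point(s)
  x = 8: RHS = 12, y in [9, 14]  -> 2 point(s)
  x = 9: RHS = 6, y in [11, 12]  -> 2 point(s)
  x = 10: RHS = 8, y in [10, 13]  -> 2 point(s)
  x = 11: RHS = 1, y in [1, 22]  -> 2 point(s)
  x = 14: RHS = 9, y in [3, 20]  -> 2 point(s)
  x = 15: RHS = 3, y in [7, 16]  -> 2 point(s)
  x = 16: RHS = 18, y in [8, 15]  -> 2 point(s)
Affine points: 22. Add the point at infinity: total = 23.

#E(F_23) = 23


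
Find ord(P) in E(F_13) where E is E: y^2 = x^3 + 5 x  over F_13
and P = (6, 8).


Compute successive multiples of P until we hit O:
  1P = (6, 8)
  2P = (10, 6)
  3P = (7, 12)
  4P = (3, 4)
  5P = (0, 0)
  6P = (3, 9)
  7P = (7, 1)
  8P = (10, 7)
  ... (continuing to 10P)
  10P = O

ord(P) = 10


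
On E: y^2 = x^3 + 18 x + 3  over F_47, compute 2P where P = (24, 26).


Doubling: s = (3 x1^2 + a) / (2 y1)
s = (3*24^2 + 18) / (2*26) mod 47 = 39
x3 = s^2 - 2 x1 mod 47 = 39^2 - 2*24 = 16
y3 = s (x1 - x3) - y1 mod 47 = 39 * (24 - 16) - 26 = 4

2P = (16, 4)


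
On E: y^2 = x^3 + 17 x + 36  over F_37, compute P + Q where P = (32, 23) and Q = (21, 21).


P != Q, so use the chord formula.
s = (y2 - y1) / (x2 - x1) = (35) / (26) mod 37 = 17
x3 = s^2 - x1 - x2 mod 37 = 17^2 - 32 - 21 = 14
y3 = s (x1 - x3) - y1 mod 37 = 17 * (32 - 14) - 23 = 24

P + Q = (14, 24)


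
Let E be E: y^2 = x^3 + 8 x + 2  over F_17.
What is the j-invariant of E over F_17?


Delta = -16(4 a^3 + 27 b^2) mod 17 = 14
-1728 * (4 a)^3 = -1728 * (4*8)^3 mod 17 = 3
j = 3 * 14^(-1) mod 17 = 16

j = 16 (mod 17)


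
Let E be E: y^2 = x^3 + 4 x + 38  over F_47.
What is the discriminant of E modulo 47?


4 a^3 + 27 b^2 = 4*4^3 + 27*38^2 = 256 + 38988 = 39244
Delta = -16 * (39244) = -627904
Delta mod 47 = 16

Delta = 16 (mod 47)


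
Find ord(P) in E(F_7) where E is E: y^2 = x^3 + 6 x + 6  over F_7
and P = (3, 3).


Compute successive multiples of P until we hit O:
  1P = (3, 3)
  2P = (5, 0)
  3P = (3, 4)
  4P = O

ord(P) = 4


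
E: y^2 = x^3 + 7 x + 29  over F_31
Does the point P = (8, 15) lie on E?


Check whether y^2 = x^3 + 7 x + 29 (mod 31) for (x, y) = (8, 15).
LHS: y^2 = 15^2 mod 31 = 8
RHS: x^3 + 7 x + 29 = 8^3 + 7*8 + 29 mod 31 = 8
LHS = RHS

Yes, on the curve


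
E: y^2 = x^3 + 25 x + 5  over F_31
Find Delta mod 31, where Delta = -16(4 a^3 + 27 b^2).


4 a^3 + 27 b^2 = 4*25^3 + 27*5^2 = 62500 + 675 = 63175
Delta = -16 * (63175) = -1010800
Delta mod 31 = 17

Delta = 17 (mod 31)


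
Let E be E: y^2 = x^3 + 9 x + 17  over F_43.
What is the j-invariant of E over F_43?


Delta = -16(4 a^3 + 27 b^2) mod 43 = 23
-1728 * (4 a)^3 = -1728 * (4*9)^3 mod 43 = 35
j = 35 * 23^(-1) mod 43 = 9

j = 9 (mod 43)


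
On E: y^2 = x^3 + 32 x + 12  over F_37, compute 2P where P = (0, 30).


Doubling: s = (3 x1^2 + a) / (2 y1)
s = (3*0^2 + 32) / (2*30) mod 37 = 3
x3 = s^2 - 2 x1 mod 37 = 3^2 - 2*0 = 9
y3 = s (x1 - x3) - y1 mod 37 = 3 * (0 - 9) - 30 = 17

2P = (9, 17)


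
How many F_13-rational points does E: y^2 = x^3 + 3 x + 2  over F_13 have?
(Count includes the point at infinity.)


For each x in F_13, count y with y^2 = x^3 + 3 x + 2 mod 13:
  x = 2: RHS = 3, y in [4, 9]  -> 2 point(s)
  x = 3: RHS = 12, y in [5, 8]  -> 2 point(s)
  x = 4: RHS = 0, y in [0]  -> 1 point(s)
  x = 5: RHS = 12, y in [5, 8]  -> 2 point(s)
  x = 9: RHS = 4, y in [2, 11]  -> 2 point(s)
  x = 11: RHS = 1, y in [1, 12]  -> 2 point(s)
Affine points: 11. Add the point at infinity: total = 12.

#E(F_13) = 12


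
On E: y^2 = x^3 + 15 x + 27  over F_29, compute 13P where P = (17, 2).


k = 13 = 1101_2 (binary, LSB first: 1011)
Double-and-add from P = (17, 2):
  bit 0 = 1: acc = O + (17, 2) = (17, 2)
  bit 1 = 0: acc unchanged = (17, 2)
  bit 2 = 1: acc = (17, 2) + (16, 10) = (2, 23)
  bit 3 = 1: acc = (2, 23) + (26, 19) = (26, 10)

13P = (26, 10)


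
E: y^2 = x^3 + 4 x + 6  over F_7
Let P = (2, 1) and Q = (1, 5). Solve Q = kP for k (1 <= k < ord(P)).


Enumerate multiples of P until we hit Q = (1, 5):
  1P = (2, 1)
  2P = (4, 4)
  3P = (5, 5)
  4P = (1, 5)
Match found at i = 4.

k = 4


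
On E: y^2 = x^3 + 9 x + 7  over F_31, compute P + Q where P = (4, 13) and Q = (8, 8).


P != Q, so use the chord formula.
s = (y2 - y1) / (x2 - x1) = (26) / (4) mod 31 = 22
x3 = s^2 - x1 - x2 mod 31 = 22^2 - 4 - 8 = 7
y3 = s (x1 - x3) - y1 mod 31 = 22 * (4 - 7) - 13 = 14

P + Q = (7, 14)


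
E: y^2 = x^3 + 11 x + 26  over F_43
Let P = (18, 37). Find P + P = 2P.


Doubling: s = (3 x1^2 + a) / (2 y1)
s = (3*18^2 + 11) / (2*37) mod 43 = 22
x3 = s^2 - 2 x1 mod 43 = 22^2 - 2*18 = 18
y3 = s (x1 - x3) - y1 mod 43 = 22 * (18 - 18) - 37 = 6

2P = (18, 6)


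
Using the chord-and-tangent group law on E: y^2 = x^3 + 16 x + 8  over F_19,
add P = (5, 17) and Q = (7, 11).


P != Q, so use the chord formula.
s = (y2 - y1) / (x2 - x1) = (13) / (2) mod 19 = 16
x3 = s^2 - x1 - x2 mod 19 = 16^2 - 5 - 7 = 16
y3 = s (x1 - x3) - y1 mod 19 = 16 * (5 - 16) - 17 = 16

P + Q = (16, 16)


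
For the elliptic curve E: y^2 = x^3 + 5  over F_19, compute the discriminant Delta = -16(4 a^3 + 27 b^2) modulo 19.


4 a^3 + 27 b^2 = 4*0^3 + 27*5^2 = 0 + 675 = 675
Delta = -16 * (675) = -10800
Delta mod 19 = 11

Delta = 11 (mod 19)


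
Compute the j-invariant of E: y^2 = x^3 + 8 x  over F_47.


Delta = -16(4 a^3 + 27 b^2) mod 47 = 38
-1728 * (4 a)^3 = -1728 * (4*8)^3 mod 47 = 5
j = 5 * 38^(-1) mod 47 = 36

j = 36 (mod 47)


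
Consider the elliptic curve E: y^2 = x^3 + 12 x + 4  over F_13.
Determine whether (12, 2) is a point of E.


Check whether y^2 = x^3 + 12 x + 4 (mod 13) for (x, y) = (12, 2).
LHS: y^2 = 2^2 mod 13 = 4
RHS: x^3 + 12 x + 4 = 12^3 + 12*12 + 4 mod 13 = 4
LHS = RHS

Yes, on the curve


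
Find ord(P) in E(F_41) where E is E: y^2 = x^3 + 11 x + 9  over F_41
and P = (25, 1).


Compute successive multiples of P until we hit O:
  1P = (25, 1)
  2P = (32, 40)
  3P = (5, 5)
  4P = (34, 9)
  5P = (0, 3)
  6P = (0, 38)
  7P = (34, 32)
  8P = (5, 36)
  ... (continuing to 11P)
  11P = O

ord(P) = 11


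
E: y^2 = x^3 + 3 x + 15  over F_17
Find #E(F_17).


For each x in F_17, count y with y^2 = x^3 + 3 x + 15 mod 17:
  x = 0: RHS = 15, y in [7, 10]  -> 2 point(s)
  x = 1: RHS = 2, y in [6, 11]  -> 2 point(s)
  x = 3: RHS = 0, y in [0]  -> 1 point(s)
  x = 5: RHS = 2, y in [6, 11]  -> 2 point(s)
  x = 10: RHS = 8, y in [5, 12]  -> 2 point(s)
  x = 11: RHS = 2, y in [6, 11]  -> 2 point(s)
  x = 14: RHS = 13, y in [8, 9]  -> 2 point(s)
  x = 15: RHS = 1, y in [1, 16]  -> 2 point(s)
Affine points: 15. Add the point at infinity: total = 16.

#E(F_17) = 16


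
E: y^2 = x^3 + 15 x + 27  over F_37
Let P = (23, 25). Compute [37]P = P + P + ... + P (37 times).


k = 37 = 100101_2 (binary, LSB first: 101001)
Double-and-add from P = (23, 25):
  bit 0 = 1: acc = O + (23, 25) = (23, 25)
  bit 1 = 0: acc unchanged = (23, 25)
  bit 2 = 1: acc = (23, 25) + (3, 32) = (4, 22)
  bit 3 = 0: acc unchanged = (4, 22)
  bit 4 = 0: acc unchanged = (4, 22)
  bit 5 = 1: acc = (4, 22) + (22, 4) = (12, 23)

37P = (12, 23)


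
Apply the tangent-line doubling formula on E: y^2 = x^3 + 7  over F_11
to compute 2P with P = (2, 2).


Doubling: s = (3 x1^2 + a) / (2 y1)
s = (3*2^2 + 0) / (2*2) mod 11 = 3
x3 = s^2 - 2 x1 mod 11 = 3^2 - 2*2 = 5
y3 = s (x1 - x3) - y1 mod 11 = 3 * (2 - 5) - 2 = 0

2P = (5, 0)


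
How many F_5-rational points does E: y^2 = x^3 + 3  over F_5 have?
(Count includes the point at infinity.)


For each x in F_5, count y with y^2 = x^3 + 0 x + 3 mod 5:
  x = 1: RHS = 4, y in [2, 3]  -> 2 point(s)
  x = 2: RHS = 1, y in [1, 4]  -> 2 point(s)
  x = 3: RHS = 0, y in [0]  -> 1 point(s)
Affine points: 5. Add the point at infinity: total = 6.

#E(F_5) = 6


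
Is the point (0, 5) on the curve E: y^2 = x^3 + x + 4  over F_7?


Check whether y^2 = x^3 + 1 x + 4 (mod 7) for (x, y) = (0, 5).
LHS: y^2 = 5^2 mod 7 = 4
RHS: x^3 + 1 x + 4 = 0^3 + 1*0 + 4 mod 7 = 4
LHS = RHS

Yes, on the curve


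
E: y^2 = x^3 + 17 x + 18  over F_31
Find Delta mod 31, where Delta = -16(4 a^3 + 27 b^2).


4 a^3 + 27 b^2 = 4*17^3 + 27*18^2 = 19652 + 8748 = 28400
Delta = -16 * (28400) = -454400
Delta mod 31 = 29

Delta = 29 (mod 31)


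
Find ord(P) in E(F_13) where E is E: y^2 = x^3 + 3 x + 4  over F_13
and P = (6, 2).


Compute successive multiples of P until we hit O:
  1P = (6, 2)
  2P = (0, 2)
  3P = (7, 11)
  4P = (3, 12)
  5P = (5, 12)
  6P = (11, 9)
  7P = (12, 0)
  8P = (11, 4)
  ... (continuing to 14P)
  14P = O

ord(P) = 14


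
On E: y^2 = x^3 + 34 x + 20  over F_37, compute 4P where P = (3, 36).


k = 4 = 100_2 (binary, LSB first: 001)
Double-and-add from P = (3, 36):
  bit 0 = 0: acc unchanged = O
  bit 1 = 0: acc unchanged = O
  bit 2 = 1: acc = O + (10, 19) = (10, 19)

4P = (10, 19)


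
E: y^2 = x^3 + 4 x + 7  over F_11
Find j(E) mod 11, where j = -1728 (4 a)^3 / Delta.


Delta = -16(4 a^3 + 27 b^2) mod 11 = 3
-1728 * (4 a)^3 = -1728 * (4*4)^3 mod 11 = 7
j = 7 * 3^(-1) mod 11 = 6

j = 6 (mod 11)


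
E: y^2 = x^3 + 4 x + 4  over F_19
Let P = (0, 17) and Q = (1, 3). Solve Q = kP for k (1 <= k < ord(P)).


Enumerate multiples of P until we hit Q = (1, 3):
  1P = (0, 17)
  2P = (1, 3)
Match found at i = 2.

k = 2


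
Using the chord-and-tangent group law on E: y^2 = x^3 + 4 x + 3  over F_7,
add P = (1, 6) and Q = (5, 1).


P != Q, so use the chord formula.
s = (y2 - y1) / (x2 - x1) = (2) / (4) mod 7 = 4
x3 = s^2 - x1 - x2 mod 7 = 4^2 - 1 - 5 = 3
y3 = s (x1 - x3) - y1 mod 7 = 4 * (1 - 3) - 6 = 0

P + Q = (3, 0)


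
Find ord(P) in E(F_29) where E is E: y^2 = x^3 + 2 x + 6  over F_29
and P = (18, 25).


Compute successive multiples of P until we hit O:
  1P = (18, 25)
  2P = (17, 20)
  3P = (19, 28)
  4P = (1, 26)
  5P = (9, 12)
  6P = (27, 20)
  7P = (4, 22)
  8P = (14, 9)
  ... (continuing to 32P)
  32P = O

ord(P) = 32


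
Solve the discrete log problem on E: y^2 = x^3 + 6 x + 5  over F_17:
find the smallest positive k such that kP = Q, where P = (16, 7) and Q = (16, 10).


Enumerate multiples of P until we hit Q = (16, 10):
  1P = (16, 7)
  2P = (11, 12)
  3P = (8, 2)
  4P = (8, 15)
  5P = (11, 5)
  6P = (16, 10)
Match found at i = 6.

k = 6


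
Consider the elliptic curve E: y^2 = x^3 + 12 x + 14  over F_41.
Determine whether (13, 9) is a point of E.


Check whether y^2 = x^3 + 12 x + 14 (mod 41) for (x, y) = (13, 9).
LHS: y^2 = 9^2 mod 41 = 40
RHS: x^3 + 12 x + 14 = 13^3 + 12*13 + 14 mod 41 = 30
LHS != RHS

No, not on the curve


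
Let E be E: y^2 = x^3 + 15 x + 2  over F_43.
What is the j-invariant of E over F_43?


Delta = -16(4 a^3 + 27 b^2) mod 43 = 24
-1728 * (4 a)^3 = -1728 * (4*15)^3 mod 43 = 41
j = 41 * 24^(-1) mod 43 = 25

j = 25 (mod 43)


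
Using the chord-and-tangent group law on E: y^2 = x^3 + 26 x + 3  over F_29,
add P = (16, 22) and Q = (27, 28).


P != Q, so use the chord formula.
s = (y2 - y1) / (x2 - x1) = (6) / (11) mod 29 = 19
x3 = s^2 - x1 - x2 mod 29 = 19^2 - 16 - 27 = 28
y3 = s (x1 - x3) - y1 mod 29 = 19 * (16 - 28) - 22 = 11

P + Q = (28, 11)


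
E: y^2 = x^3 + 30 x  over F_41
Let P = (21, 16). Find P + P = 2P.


Doubling: s = (3 x1^2 + a) / (2 y1)
s = (3*21^2 + 30) / (2*16) mod 41 = 0
x3 = s^2 - 2 x1 mod 41 = 0^2 - 2*21 = 40
y3 = s (x1 - x3) - y1 mod 41 = 0 * (21 - 40) - 16 = 25

2P = (40, 25)


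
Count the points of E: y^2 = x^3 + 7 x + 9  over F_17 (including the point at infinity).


For each x in F_17, count y with y^2 = x^3 + 7 x + 9 mod 17:
  x = 0: RHS = 9, y in [3, 14]  -> 2 point(s)
  x = 1: RHS = 0, y in [0]  -> 1 point(s)
  x = 4: RHS = 16, y in [4, 13]  -> 2 point(s)
  x = 5: RHS = 16, y in [4, 13]  -> 2 point(s)
  x = 8: RHS = 16, y in [4, 13]  -> 2 point(s)
  x = 9: RHS = 2, y in [6, 11]  -> 2 point(s)
  x = 10: RHS = 8, y in [5, 12]  -> 2 point(s)
  x = 12: RHS = 2, y in [6, 11]  -> 2 point(s)
  x = 13: RHS = 2, y in [6, 11]  -> 2 point(s)
  x = 15: RHS = 4, y in [2, 15]  -> 2 point(s)
  x = 16: RHS = 1, y in [1, 16]  -> 2 point(s)
Affine points: 21. Add the point at infinity: total = 22.

#E(F_17) = 22


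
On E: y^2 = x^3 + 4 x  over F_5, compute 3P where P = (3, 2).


k = 3 = 11_2 (binary, LSB first: 11)
Double-and-add from P = (3, 2):
  bit 0 = 1: acc = O + (3, 2) = (3, 2)
  bit 1 = 1: acc = (3, 2) + (0, 0) = (3, 3)

3P = (3, 3)


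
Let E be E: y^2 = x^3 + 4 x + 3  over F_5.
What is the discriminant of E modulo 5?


4 a^3 + 27 b^2 = 4*4^3 + 27*3^2 = 256 + 243 = 499
Delta = -16 * (499) = -7984
Delta mod 5 = 1

Delta = 1 (mod 5)


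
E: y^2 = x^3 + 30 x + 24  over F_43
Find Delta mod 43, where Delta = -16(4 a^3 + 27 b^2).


4 a^3 + 27 b^2 = 4*30^3 + 27*24^2 = 108000 + 15552 = 123552
Delta = -16 * (123552) = -1976832
Delta mod 43 = 7

Delta = 7 (mod 43)


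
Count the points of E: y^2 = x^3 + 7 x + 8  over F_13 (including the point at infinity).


For each x in F_13, count y with y^2 = x^3 + 7 x + 8 mod 13:
  x = 1: RHS = 3, y in [4, 9]  -> 2 point(s)
  x = 2: RHS = 4, y in [2, 11]  -> 2 point(s)
  x = 3: RHS = 4, y in [2, 11]  -> 2 point(s)
  x = 4: RHS = 9, y in [3, 10]  -> 2 point(s)
  x = 5: RHS = 12, y in [5, 8]  -> 2 point(s)
  x = 7: RHS = 10, y in [6, 7]  -> 2 point(s)
  x = 8: RHS = 4, y in [2, 11]  -> 2 point(s)
  x = 10: RHS = 12, y in [5, 8]  -> 2 point(s)
  x = 11: RHS = 12, y in [5, 8]  -> 2 point(s)
  x = 12: RHS = 0, y in [0]  -> 1 point(s)
Affine points: 19. Add the point at infinity: total = 20.

#E(F_13) = 20


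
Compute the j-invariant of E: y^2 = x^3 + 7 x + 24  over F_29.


Delta = -16(4 a^3 + 27 b^2) mod 29 = 18
-1728 * (4 a)^3 = -1728 * (4*7)^3 mod 29 = 17
j = 17 * 18^(-1) mod 29 = 9

j = 9 (mod 29)


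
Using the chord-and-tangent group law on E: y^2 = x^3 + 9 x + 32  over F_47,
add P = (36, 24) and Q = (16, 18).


P != Q, so use the chord formula.
s = (y2 - y1) / (x2 - x1) = (41) / (27) mod 47 = 5
x3 = s^2 - x1 - x2 mod 47 = 5^2 - 36 - 16 = 20
y3 = s (x1 - x3) - y1 mod 47 = 5 * (36 - 20) - 24 = 9

P + Q = (20, 9)


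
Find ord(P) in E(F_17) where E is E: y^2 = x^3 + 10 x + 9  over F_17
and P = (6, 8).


Compute successive multiples of P until we hit O:
  1P = (6, 8)
  2P = (6, 9)
  3P = O

ord(P) = 3


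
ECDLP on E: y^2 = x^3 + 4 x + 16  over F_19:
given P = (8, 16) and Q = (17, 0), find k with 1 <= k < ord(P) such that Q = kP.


Enumerate multiples of P until we hit Q = (17, 0):
  1P = (8, 16)
  2P = (4, 18)
  3P = (12, 5)
  4P = (3, 13)
  5P = (0, 4)
  6P = (18, 7)
  7P = (13, 17)
  8P = (14, 17)
  9P = (6, 16)
  10P = (5, 3)
  11P = (10, 7)
  12P = (7, 8)
  13P = (11, 17)
  14P = (17, 0)
Match found at i = 14.

k = 14


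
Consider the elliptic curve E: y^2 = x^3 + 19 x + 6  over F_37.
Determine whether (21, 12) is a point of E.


Check whether y^2 = x^3 + 19 x + 6 (mod 37) for (x, y) = (21, 12).
LHS: y^2 = 12^2 mod 37 = 33
RHS: x^3 + 19 x + 6 = 21^3 + 19*21 + 6 mod 37 = 9
LHS != RHS

No, not on the curve


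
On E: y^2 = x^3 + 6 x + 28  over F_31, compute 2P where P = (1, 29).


Doubling: s = (3 x1^2 + a) / (2 y1)
s = (3*1^2 + 6) / (2*29) mod 31 = 21
x3 = s^2 - 2 x1 mod 31 = 21^2 - 2*1 = 5
y3 = s (x1 - x3) - y1 mod 31 = 21 * (1 - 5) - 29 = 11

2P = (5, 11)


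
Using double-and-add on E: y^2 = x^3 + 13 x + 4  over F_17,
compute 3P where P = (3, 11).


k = 3 = 11_2 (binary, LSB first: 11)
Double-and-add from P = (3, 11):
  bit 0 = 1: acc = O + (3, 11) = (3, 11)
  bit 1 = 1: acc = (3, 11) + (7, 8) = (15, 15)

3P = (15, 15)


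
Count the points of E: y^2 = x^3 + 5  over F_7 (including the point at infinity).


For each x in F_7, count y with y^2 = x^3 + 0 x + 5 mod 7:
  x = 3: RHS = 4, y in [2, 5]  -> 2 point(s)
  x = 5: RHS = 4, y in [2, 5]  -> 2 point(s)
  x = 6: RHS = 4, y in [2, 5]  -> 2 point(s)
Affine points: 6. Add the point at infinity: total = 7.

#E(F_7) = 7


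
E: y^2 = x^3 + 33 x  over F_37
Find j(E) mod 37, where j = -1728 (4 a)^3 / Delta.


Delta = -16(4 a^3 + 27 b^2) mod 37 = 26
-1728 * (4 a)^3 = -1728 * (4*33)^3 mod 37 = 10
j = 10 * 26^(-1) mod 37 = 26

j = 26 (mod 37)


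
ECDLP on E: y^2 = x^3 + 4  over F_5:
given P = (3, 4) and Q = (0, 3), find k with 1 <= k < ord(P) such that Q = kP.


Enumerate multiples of P until we hit Q = (0, 3):
  1P = (3, 4)
  2P = (0, 3)
Match found at i = 2.

k = 2


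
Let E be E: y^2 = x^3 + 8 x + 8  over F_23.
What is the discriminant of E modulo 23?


4 a^3 + 27 b^2 = 4*8^3 + 27*8^2 = 2048 + 1728 = 3776
Delta = -16 * (3776) = -60416
Delta mod 23 = 5

Delta = 5 (mod 23)


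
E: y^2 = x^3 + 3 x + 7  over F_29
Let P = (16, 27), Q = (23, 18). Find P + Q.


P != Q, so use the chord formula.
s = (y2 - y1) / (x2 - x1) = (20) / (7) mod 29 = 7
x3 = s^2 - x1 - x2 mod 29 = 7^2 - 16 - 23 = 10
y3 = s (x1 - x3) - y1 mod 29 = 7 * (16 - 10) - 27 = 15

P + Q = (10, 15)


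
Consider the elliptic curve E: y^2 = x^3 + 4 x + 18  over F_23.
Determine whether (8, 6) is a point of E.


Check whether y^2 = x^3 + 4 x + 18 (mod 23) for (x, y) = (8, 6).
LHS: y^2 = 6^2 mod 23 = 13
RHS: x^3 + 4 x + 18 = 8^3 + 4*8 + 18 mod 23 = 10
LHS != RHS

No, not on the curve


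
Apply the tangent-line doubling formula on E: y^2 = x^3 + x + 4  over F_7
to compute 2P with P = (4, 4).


Doubling: s = (3 x1^2 + a) / (2 y1)
s = (3*4^2 + 1) / (2*4) mod 7 = 0
x3 = s^2 - 2 x1 mod 7 = 0^2 - 2*4 = 6
y3 = s (x1 - x3) - y1 mod 7 = 0 * (4 - 6) - 4 = 3

2P = (6, 3)


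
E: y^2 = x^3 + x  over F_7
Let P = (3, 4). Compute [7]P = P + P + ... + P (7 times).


k = 7 = 111_2 (binary, LSB first: 111)
Double-and-add from P = (3, 4):
  bit 0 = 1: acc = O + (3, 4) = (3, 4)
  bit 1 = 1: acc = (3, 4) + (1, 3) = (5, 2)
  bit 2 = 1: acc = (5, 2) + (0, 0) = (3, 3)

7P = (3, 3)


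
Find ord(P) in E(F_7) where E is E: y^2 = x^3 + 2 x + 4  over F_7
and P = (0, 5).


Compute successive multiples of P until we hit O:
  1P = (0, 5)
  2P = (2, 3)
  3P = (6, 1)
  4P = (3, 4)
  5P = (1, 0)
  6P = (3, 3)
  7P = (6, 6)
  8P = (2, 4)
  ... (continuing to 10P)
  10P = O

ord(P) = 10


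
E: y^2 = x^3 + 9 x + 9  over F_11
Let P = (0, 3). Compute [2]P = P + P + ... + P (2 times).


k = 2 = 10_2 (binary, LSB first: 01)
Double-and-add from P = (0, 3):
  bit 0 = 0: acc unchanged = O
  bit 1 = 1: acc = O + (5, 6) = (5, 6)

2P = (5, 6)


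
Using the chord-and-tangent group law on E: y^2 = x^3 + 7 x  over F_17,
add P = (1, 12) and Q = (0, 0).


P != Q, so use the chord formula.
s = (y2 - y1) / (x2 - x1) = (5) / (16) mod 17 = 12
x3 = s^2 - x1 - x2 mod 17 = 12^2 - 1 - 0 = 7
y3 = s (x1 - x3) - y1 mod 17 = 12 * (1 - 7) - 12 = 1

P + Q = (7, 1)


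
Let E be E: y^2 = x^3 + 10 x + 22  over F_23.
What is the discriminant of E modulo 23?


4 a^3 + 27 b^2 = 4*10^3 + 27*22^2 = 4000 + 13068 = 17068
Delta = -16 * (17068) = -273088
Delta mod 23 = 14

Delta = 14 (mod 23)


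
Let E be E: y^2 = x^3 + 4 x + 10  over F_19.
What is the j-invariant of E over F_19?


Delta = -16(4 a^3 + 27 b^2) mod 19 = 14
-1728 * (4 a)^3 = -1728 * (4*4)^3 mod 19 = 11
j = 11 * 14^(-1) mod 19 = 13

j = 13 (mod 19)


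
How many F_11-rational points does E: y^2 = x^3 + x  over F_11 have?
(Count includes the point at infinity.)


For each x in F_11, count y with y^2 = x^3 + 1 x + 0 mod 11:
  x = 0: RHS = 0, y in [0]  -> 1 point(s)
  x = 5: RHS = 9, y in [3, 8]  -> 2 point(s)
  x = 7: RHS = 9, y in [3, 8]  -> 2 point(s)
  x = 8: RHS = 3, y in [5, 6]  -> 2 point(s)
  x = 9: RHS = 1, y in [1, 10]  -> 2 point(s)
  x = 10: RHS = 9, y in [3, 8]  -> 2 point(s)
Affine points: 11. Add the point at infinity: total = 12.

#E(F_11) = 12


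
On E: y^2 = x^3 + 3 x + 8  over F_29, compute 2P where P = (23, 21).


Doubling: s = (3 x1^2 + a) / (2 y1)
s = (3*23^2 + 3) / (2*21) mod 29 = 13
x3 = s^2 - 2 x1 mod 29 = 13^2 - 2*23 = 7
y3 = s (x1 - x3) - y1 mod 29 = 13 * (23 - 7) - 21 = 13

2P = (7, 13)


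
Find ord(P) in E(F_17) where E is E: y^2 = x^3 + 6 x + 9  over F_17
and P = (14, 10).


Compute successive multiples of P until we hit O:
  1P = (14, 10)
  2P = (8, 5)
  3P = (16, 11)
  4P = (0, 14)
  5P = (1, 13)
  6P = (10, 10)
  7P = (10, 7)
  8P = (1, 4)
  ... (continuing to 13P)
  13P = O

ord(P) = 13


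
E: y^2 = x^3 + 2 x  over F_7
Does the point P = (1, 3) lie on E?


Check whether y^2 = x^3 + 2 x + 0 (mod 7) for (x, y) = (1, 3).
LHS: y^2 = 3^2 mod 7 = 2
RHS: x^3 + 2 x + 0 = 1^3 + 2*1 + 0 mod 7 = 3
LHS != RHS

No, not on the curve


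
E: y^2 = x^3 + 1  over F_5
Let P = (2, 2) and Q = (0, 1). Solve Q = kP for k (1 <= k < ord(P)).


Enumerate multiples of P until we hit Q = (0, 1):
  1P = (2, 2)
  2P = (0, 4)
  3P = (4, 0)
  4P = (0, 1)
Match found at i = 4.

k = 4


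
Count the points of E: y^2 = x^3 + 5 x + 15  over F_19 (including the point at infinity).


For each x in F_19, count y with y^2 = x^3 + 5 x + 15 mod 19:
  x = 3: RHS = 0, y in [0]  -> 1 point(s)
  x = 4: RHS = 4, y in [2, 17]  -> 2 point(s)
  x = 8: RHS = 16, y in [4, 15]  -> 2 point(s)
  x = 10: RHS = 1, y in [1, 18]  -> 2 point(s)
  x = 12: RHS = 17, y in [6, 13]  -> 2 point(s)
  x = 13: RHS = 16, y in [4, 15]  -> 2 point(s)
  x = 14: RHS = 17, y in [6, 13]  -> 2 point(s)
  x = 15: RHS = 7, y in [8, 11]  -> 2 point(s)
  x = 16: RHS = 11, y in [7, 12]  -> 2 point(s)
  x = 17: RHS = 16, y in [4, 15]  -> 2 point(s)
  x = 18: RHS = 9, y in [3, 16]  -> 2 point(s)
Affine points: 21. Add the point at infinity: total = 22.

#E(F_19) = 22


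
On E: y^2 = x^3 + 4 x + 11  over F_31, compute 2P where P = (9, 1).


Doubling: s = (3 x1^2 + a) / (2 y1)
s = (3*9^2 + 4) / (2*1) mod 31 = 15
x3 = s^2 - 2 x1 mod 31 = 15^2 - 2*9 = 21
y3 = s (x1 - x3) - y1 mod 31 = 15 * (9 - 21) - 1 = 5

2P = (21, 5)


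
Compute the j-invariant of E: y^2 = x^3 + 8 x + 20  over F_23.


Delta = -16(4 a^3 + 27 b^2) mod 23 = 6
-1728 * (4 a)^3 = -1728 * (4*8)^3 mod 23 = 21
j = 21 * 6^(-1) mod 23 = 15

j = 15 (mod 23)


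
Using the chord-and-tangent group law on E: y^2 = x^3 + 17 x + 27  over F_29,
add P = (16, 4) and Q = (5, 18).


P != Q, so use the chord formula.
s = (y2 - y1) / (x2 - x1) = (14) / (18) mod 29 = 4
x3 = s^2 - x1 - x2 mod 29 = 4^2 - 16 - 5 = 24
y3 = s (x1 - x3) - y1 mod 29 = 4 * (16 - 24) - 4 = 22

P + Q = (24, 22)


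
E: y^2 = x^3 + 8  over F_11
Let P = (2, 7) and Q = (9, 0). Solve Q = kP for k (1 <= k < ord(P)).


Enumerate multiples of P until we hit Q = (9, 0):
  1P = (2, 7)
  2P = (1, 8)
  3P = (9, 0)
Match found at i = 3.

k = 3


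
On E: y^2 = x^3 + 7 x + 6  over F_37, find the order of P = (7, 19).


Compute successive multiples of P until we hit O:
  1P = (7, 19)
  2P = (22, 2)
  3P = (18, 28)
  4P = (9, 13)
  5P = (30, 13)
  6P = (10, 22)
  7P = (21, 4)
  8P = (16, 25)
  ... (continuing to 40P)
  40P = O

ord(P) = 40


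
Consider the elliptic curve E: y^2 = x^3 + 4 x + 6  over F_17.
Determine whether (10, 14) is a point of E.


Check whether y^2 = x^3 + 4 x + 6 (mod 17) for (x, y) = (10, 14).
LHS: y^2 = 14^2 mod 17 = 9
RHS: x^3 + 4 x + 6 = 10^3 + 4*10 + 6 mod 17 = 9
LHS = RHS

Yes, on the curve


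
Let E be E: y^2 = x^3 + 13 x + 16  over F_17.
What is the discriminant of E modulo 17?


4 a^3 + 27 b^2 = 4*13^3 + 27*16^2 = 8788 + 6912 = 15700
Delta = -16 * (15700) = -251200
Delta mod 17 = 9

Delta = 9 (mod 17)


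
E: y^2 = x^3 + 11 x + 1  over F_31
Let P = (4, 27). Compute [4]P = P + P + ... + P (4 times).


k = 4 = 100_2 (binary, LSB first: 001)
Double-and-add from P = (4, 27):
  bit 0 = 0: acc unchanged = O
  bit 1 = 0: acc unchanged = O
  bit 2 = 1: acc = O + (4, 4) = (4, 4)

4P = (4, 4)


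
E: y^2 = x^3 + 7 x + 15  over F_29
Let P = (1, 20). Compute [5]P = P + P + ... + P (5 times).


k = 5 = 101_2 (binary, LSB first: 101)
Double-and-add from P = (1, 20):
  bit 0 = 1: acc = O + (1, 20) = (1, 20)
  bit 1 = 0: acc unchanged = (1, 20)
  bit 2 = 1: acc = (1, 20) + (17, 1) = (20, 8)

5P = (20, 8)


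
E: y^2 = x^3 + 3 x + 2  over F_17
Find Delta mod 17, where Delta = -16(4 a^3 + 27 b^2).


4 a^3 + 27 b^2 = 4*3^3 + 27*2^2 = 108 + 108 = 216
Delta = -16 * (216) = -3456
Delta mod 17 = 12

Delta = 12 (mod 17)


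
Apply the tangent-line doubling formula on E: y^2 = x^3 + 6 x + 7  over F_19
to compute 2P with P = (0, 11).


Doubling: s = (3 x1^2 + a) / (2 y1)
s = (3*0^2 + 6) / (2*11) mod 19 = 2
x3 = s^2 - 2 x1 mod 19 = 2^2 - 2*0 = 4
y3 = s (x1 - x3) - y1 mod 19 = 2 * (0 - 4) - 11 = 0

2P = (4, 0)


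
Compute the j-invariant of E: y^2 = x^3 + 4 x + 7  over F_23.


Delta = -16(4 a^3 + 27 b^2) mod 23 = 13
-1728 * (4 a)^3 = -1728 * (4*4)^3 mod 23 = 17
j = 17 * 13^(-1) mod 23 = 19

j = 19 (mod 23)


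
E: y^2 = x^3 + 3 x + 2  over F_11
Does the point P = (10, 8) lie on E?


Check whether y^2 = x^3 + 3 x + 2 (mod 11) for (x, y) = (10, 8).
LHS: y^2 = 8^2 mod 11 = 9
RHS: x^3 + 3 x + 2 = 10^3 + 3*10 + 2 mod 11 = 9
LHS = RHS

Yes, on the curve


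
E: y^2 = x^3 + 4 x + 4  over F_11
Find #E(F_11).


For each x in F_11, count y with y^2 = x^3 + 4 x + 4 mod 11:
  x = 0: RHS = 4, y in [2, 9]  -> 2 point(s)
  x = 1: RHS = 9, y in [3, 8]  -> 2 point(s)
  x = 2: RHS = 9, y in [3, 8]  -> 2 point(s)
  x = 7: RHS = 1, y in [1, 10]  -> 2 point(s)
  x = 8: RHS = 9, y in [3, 8]  -> 2 point(s)
Affine points: 10. Add the point at infinity: total = 11.

#E(F_11) = 11


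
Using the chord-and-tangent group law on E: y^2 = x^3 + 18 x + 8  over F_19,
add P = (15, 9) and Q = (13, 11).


P != Q, so use the chord formula.
s = (y2 - y1) / (x2 - x1) = (2) / (17) mod 19 = 18
x3 = s^2 - x1 - x2 mod 19 = 18^2 - 15 - 13 = 11
y3 = s (x1 - x3) - y1 mod 19 = 18 * (15 - 11) - 9 = 6

P + Q = (11, 6)


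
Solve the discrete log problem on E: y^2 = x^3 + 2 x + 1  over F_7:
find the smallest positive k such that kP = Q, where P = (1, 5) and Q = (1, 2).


Enumerate multiples of P until we hit Q = (1, 2):
  1P = (1, 5)
  2P = (0, 6)
  3P = (0, 1)
  4P = (1, 2)
Match found at i = 4.

k = 4


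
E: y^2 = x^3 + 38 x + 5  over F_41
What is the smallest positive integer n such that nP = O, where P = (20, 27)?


Compute successive multiples of P until we hit O:
  1P = (20, 27)
  2P = (22, 38)
  3P = (19, 40)
  4P = (7, 9)
  5P = (5, 19)
  6P = (11, 27)
  7P = (10, 14)
  8P = (9, 16)
  ... (continuing to 50P)
  50P = O

ord(P) = 50


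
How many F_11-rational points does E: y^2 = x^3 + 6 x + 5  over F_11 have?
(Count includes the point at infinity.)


For each x in F_11, count y with y^2 = x^3 + 6 x + 5 mod 11:
  x = 0: RHS = 5, y in [4, 7]  -> 2 point(s)
  x = 1: RHS = 1, y in [1, 10]  -> 2 point(s)
  x = 2: RHS = 3, y in [5, 6]  -> 2 point(s)
  x = 4: RHS = 5, y in [4, 7]  -> 2 point(s)
  x = 6: RHS = 4, y in [2, 9]  -> 2 point(s)
  x = 7: RHS = 5, y in [4, 7]  -> 2 point(s)
  x = 8: RHS = 4, y in [2, 9]  -> 2 point(s)
  x = 10: RHS = 9, y in [3, 8]  -> 2 point(s)
Affine points: 16. Add the point at infinity: total = 17.

#E(F_11) = 17


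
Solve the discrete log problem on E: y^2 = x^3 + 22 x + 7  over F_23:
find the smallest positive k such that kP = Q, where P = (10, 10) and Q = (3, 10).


Enumerate multiples of P until we hit Q = (3, 10):
  1P = (10, 10)
  2P = (3, 13)
  3P = (13, 11)
  4P = (18, 18)
  5P = (19, 4)
  6P = (20, 12)
  7P = (5, 14)
  8P = (16, 4)
  9P = (21, 1)
  10P = (17, 2)
  11P = (2, 17)
  12P = (15, 3)
  13P = (11, 19)
  14P = (14, 0)
  15P = (11, 4)
  16P = (15, 20)
  17P = (2, 6)
  18P = (17, 21)
  19P = (21, 22)
  20P = (16, 19)
  21P = (5, 9)
  22P = (20, 11)
  23P = (19, 19)
  24P = (18, 5)
  25P = (13, 12)
  26P = (3, 10)
Match found at i = 26.

k = 26


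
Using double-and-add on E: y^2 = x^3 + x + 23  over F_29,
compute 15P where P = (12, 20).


k = 15 = 1111_2 (binary, LSB first: 1111)
Double-and-add from P = (12, 20):
  bit 0 = 1: acc = O + (12, 20) = (12, 20)
  bit 1 = 1: acc = (12, 20) + (0, 20) = (17, 9)
  bit 2 = 1: acc = (17, 9) + (6, 19) = (26, 15)
  bit 3 = 1: acc = (26, 15) + (4, 2) = (6, 10)

15P = (6, 10)


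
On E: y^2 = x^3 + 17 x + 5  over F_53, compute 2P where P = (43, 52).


Doubling: s = (3 x1^2 + a) / (2 y1)
s = (3*43^2 + 17) / (2*52) mod 53 = 27
x3 = s^2 - 2 x1 mod 53 = 27^2 - 2*43 = 7
y3 = s (x1 - x3) - y1 mod 53 = 27 * (43 - 7) - 52 = 19

2P = (7, 19)


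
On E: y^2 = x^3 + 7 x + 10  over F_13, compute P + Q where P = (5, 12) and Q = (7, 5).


P != Q, so use the chord formula.
s = (y2 - y1) / (x2 - x1) = (6) / (2) mod 13 = 3
x3 = s^2 - x1 - x2 mod 13 = 3^2 - 5 - 7 = 10
y3 = s (x1 - x3) - y1 mod 13 = 3 * (5 - 10) - 12 = 12

P + Q = (10, 12)


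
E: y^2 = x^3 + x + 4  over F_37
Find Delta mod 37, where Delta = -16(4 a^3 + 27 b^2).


4 a^3 + 27 b^2 = 4*1^3 + 27*4^2 = 4 + 432 = 436
Delta = -16 * (436) = -6976
Delta mod 37 = 17

Delta = 17 (mod 37)
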